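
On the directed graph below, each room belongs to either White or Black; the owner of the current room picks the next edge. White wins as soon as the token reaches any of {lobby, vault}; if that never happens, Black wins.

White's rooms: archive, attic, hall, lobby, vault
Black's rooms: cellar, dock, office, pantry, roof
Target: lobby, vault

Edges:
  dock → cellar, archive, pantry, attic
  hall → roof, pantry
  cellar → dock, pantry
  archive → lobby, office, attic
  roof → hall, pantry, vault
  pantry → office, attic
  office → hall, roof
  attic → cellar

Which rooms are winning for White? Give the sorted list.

archive, lobby, vault

A0 = {lobby, vault}
A1: add {archive} — archive (White) has archive→lobby.
A2 = A1; e.g. dock (Black) can still go to cellar. Fixed point.
White's winning region = {archive, lobby, vault}.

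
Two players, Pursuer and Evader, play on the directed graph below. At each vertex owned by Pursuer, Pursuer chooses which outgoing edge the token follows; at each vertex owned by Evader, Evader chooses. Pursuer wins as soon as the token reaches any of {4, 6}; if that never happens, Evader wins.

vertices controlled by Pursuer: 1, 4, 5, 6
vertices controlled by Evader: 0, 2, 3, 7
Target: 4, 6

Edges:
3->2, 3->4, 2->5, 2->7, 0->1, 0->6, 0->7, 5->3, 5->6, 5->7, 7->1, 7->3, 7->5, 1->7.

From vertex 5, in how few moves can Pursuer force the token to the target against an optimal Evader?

A0 = {4, 6}
A1: add {5} — 5 (Pursuer) has 5→6.
A2 = A1; e.g. 0 (Evader) can still go to 1. Fixed point.
5 enters the attractor at level 1, so Pursuer can force the target in 1 move from there.

1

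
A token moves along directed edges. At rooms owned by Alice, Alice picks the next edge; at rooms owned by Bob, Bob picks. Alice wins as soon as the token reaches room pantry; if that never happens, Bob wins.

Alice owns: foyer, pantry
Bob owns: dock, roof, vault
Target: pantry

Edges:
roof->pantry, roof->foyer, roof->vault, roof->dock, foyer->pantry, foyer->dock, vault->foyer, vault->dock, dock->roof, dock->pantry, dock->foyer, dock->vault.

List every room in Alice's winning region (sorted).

A0 = {pantry}
A1: add {foyer} — foyer (Alice) has foyer→pantry.
A2 = A1; e.g. roof (Bob) can still go to vault. Fixed point.
Alice's winning region = {foyer, pantry}.

foyer, pantry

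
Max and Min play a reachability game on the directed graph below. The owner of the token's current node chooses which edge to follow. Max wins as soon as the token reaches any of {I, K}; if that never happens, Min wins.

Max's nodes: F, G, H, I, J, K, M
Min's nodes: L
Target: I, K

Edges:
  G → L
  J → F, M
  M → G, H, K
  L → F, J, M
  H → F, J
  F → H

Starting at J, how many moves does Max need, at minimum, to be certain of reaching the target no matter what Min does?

A0 = {I, K}
A1: add {M} — M (Max) has M→K.
A2: add {J} — J (Max) has J→M.
J enters the attractor at level 2, so Max can force the target in 2 moves from there.

2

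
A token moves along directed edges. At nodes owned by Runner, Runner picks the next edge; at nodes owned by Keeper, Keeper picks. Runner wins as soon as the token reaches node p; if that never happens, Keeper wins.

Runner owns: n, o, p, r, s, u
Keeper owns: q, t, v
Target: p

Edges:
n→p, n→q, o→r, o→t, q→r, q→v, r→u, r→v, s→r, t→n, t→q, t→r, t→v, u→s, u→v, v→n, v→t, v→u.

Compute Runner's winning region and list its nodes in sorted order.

A0 = {p}
A1: add {n} — n (Runner) has n→p.
A2 = A1; e.g. o (Runner) has no edge into A1. Fixed point.
Runner's winning region = {n, p}.

n, p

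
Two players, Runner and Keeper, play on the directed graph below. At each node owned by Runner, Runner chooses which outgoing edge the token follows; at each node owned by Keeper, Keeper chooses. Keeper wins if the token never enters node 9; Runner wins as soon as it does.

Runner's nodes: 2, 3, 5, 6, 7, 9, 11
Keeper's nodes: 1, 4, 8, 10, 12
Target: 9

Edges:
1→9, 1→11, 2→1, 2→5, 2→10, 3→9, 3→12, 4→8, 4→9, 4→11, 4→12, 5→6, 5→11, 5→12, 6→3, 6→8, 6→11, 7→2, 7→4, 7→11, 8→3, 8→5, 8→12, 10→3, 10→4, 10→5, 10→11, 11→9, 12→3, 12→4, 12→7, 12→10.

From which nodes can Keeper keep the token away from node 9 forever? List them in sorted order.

4, 8, 10, 12

A0 = {9}
A1: add {3, 11} — 3 (Runner) has 3→9; 11 (Runner) has 11→9.
A2: add {1, 5, 6, 7} — 1 (Keeper): all of {9, 11} already in; 5 (Runner) has 5→11; 6 (Runner) has 6→3; 7 (Runner) has 7→11.
A3: add {2} — 2 (Runner) has 2→1.
A4 = A3; e.g. 4 (Keeper) can still go to 8. Fixed point.
Runner's attractor = {1, 2, 3, 5, 6, 7, 9, 11}; Keeper avoids the target exactly from the complement.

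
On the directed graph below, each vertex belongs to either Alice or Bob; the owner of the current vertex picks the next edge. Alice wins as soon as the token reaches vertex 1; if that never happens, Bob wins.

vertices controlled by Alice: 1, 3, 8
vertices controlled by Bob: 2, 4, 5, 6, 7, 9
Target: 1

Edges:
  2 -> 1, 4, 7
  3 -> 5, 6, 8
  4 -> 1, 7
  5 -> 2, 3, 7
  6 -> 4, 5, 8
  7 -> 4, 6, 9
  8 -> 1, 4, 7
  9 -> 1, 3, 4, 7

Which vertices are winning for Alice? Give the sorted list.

A0 = {1}
A1: add {8} — 8 (Alice) has 8→1.
A2: add {3} — 3 (Alice) has 3→8.
A3 = A2; e.g. 2 (Bob) can still go to 4. Fixed point.
Alice's winning region = {1, 3, 8}.

1, 3, 8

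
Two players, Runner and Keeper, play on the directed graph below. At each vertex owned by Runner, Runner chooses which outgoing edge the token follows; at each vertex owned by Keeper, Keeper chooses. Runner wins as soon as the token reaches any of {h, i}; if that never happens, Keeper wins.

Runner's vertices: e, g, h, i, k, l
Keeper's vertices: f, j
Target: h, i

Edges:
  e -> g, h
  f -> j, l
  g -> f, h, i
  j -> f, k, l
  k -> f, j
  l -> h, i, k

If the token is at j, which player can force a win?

A0 = {h, i}
A1: add {e, g, l} — e (Runner) has e→h; g (Runner) has g→h; l (Runner) has l→h.
A2 = A1; e.g. f (Keeper) can still go to j. Fixed point.
j never enters the attractor, so Keeper can avoid the target forever.

Keeper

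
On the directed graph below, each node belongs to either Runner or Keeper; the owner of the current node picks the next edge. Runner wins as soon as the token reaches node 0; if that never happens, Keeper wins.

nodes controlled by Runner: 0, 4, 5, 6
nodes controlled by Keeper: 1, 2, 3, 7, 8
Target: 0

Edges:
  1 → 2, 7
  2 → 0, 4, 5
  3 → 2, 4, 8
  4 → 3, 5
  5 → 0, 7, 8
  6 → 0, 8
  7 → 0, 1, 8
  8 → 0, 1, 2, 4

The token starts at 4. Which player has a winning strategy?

A0 = {0}
A1: add {5, 6} — 5 (Runner) has 5→0; 6 (Runner) has 6→0.
A2: add {4} — 4 (Runner) has 4→5.
4 ∈ A2, so Runner can force the target.

Runner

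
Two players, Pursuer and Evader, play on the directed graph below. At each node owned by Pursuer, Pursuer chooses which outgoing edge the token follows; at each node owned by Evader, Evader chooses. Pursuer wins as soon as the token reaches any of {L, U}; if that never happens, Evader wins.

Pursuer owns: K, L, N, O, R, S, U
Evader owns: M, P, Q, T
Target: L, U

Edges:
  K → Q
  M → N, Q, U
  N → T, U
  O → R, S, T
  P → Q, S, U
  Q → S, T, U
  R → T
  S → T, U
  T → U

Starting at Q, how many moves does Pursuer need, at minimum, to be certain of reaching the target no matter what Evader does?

2

A0 = {L, U}
A1: add {N, S, T} — N (Pursuer) has N→U; S (Pursuer) has S→U; T (Evader): all of {U} already in.
A2: add {O, Q, R} — O (Pursuer) has O→S; Q (Evader): all of {S, T, U} already in; R (Pursuer) has R→T.
Q enters the attractor at level 2, so Pursuer can force the target in 2 moves from there.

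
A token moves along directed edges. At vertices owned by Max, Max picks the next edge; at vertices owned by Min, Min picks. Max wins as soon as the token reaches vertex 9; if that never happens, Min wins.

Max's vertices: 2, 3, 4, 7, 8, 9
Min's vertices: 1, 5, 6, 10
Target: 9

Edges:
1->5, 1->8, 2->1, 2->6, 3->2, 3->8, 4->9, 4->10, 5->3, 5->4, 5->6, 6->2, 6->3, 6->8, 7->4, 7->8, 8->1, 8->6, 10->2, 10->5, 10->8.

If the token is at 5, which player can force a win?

Min

A0 = {9}
A1: add {4} — 4 (Max) has 4→9.
A2: add {7} — 7 (Max) has 7→4.
A3 = A2; e.g. 1 (Min) can still go to 5. Fixed point.
5 never enters the attractor, so Min can avoid the target forever.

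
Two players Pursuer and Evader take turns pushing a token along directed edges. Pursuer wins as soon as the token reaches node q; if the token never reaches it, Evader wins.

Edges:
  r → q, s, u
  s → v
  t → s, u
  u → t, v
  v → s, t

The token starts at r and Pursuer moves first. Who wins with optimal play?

Track states (vertex, player-to-move).
A0 = {(q,Pursuer), (q,Evader)}
A1: add {(r,Pursuer)}.
(r,Pursuer) ∈ A1 ⇒ Pursuer forces the target.

Pursuer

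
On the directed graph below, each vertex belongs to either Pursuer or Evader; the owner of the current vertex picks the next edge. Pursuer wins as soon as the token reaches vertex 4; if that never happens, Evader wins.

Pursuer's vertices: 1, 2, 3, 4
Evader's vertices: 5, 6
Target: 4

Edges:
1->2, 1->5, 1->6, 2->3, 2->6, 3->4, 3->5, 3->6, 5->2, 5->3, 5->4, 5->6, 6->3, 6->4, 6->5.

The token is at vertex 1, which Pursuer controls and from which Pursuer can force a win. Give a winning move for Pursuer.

2

A0 = {4}
A1: add {3} — 3 (Pursuer) has 3→4.
A2: add {2} — 2 (Pursuer) has 2→3.
A3: add {1} — 1 (Pursuer) has 1→2.
A4 = A3; e.g. 5 (Evader) can still go to 6. Fixed point.
From 1, successor 2 is in the attractor (rank 2); the other successors 5, 6 are not.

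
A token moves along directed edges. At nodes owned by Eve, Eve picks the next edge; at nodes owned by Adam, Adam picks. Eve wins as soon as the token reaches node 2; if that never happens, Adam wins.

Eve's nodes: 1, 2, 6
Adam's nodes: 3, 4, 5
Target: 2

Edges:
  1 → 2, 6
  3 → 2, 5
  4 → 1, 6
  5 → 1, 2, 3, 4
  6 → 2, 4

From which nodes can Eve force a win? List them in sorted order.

1, 2, 4, 6

A0 = {2}
A1: add {1, 6} — 1 (Eve) has 1→2; 6 (Eve) has 6→2.
A2: add {4} — 4 (Adam): all of {1, 6} already in.
A3 = A2; e.g. 3 (Adam) can still go to 5. Fixed point.
Eve's winning region = {1, 2, 4, 6}.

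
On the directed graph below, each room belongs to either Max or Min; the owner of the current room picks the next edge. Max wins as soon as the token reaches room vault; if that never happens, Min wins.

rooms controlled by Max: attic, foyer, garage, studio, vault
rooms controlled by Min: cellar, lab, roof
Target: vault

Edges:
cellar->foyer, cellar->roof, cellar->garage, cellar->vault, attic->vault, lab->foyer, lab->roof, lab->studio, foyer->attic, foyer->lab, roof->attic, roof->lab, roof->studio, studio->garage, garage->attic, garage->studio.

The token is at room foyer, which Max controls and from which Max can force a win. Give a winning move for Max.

attic

A0 = {vault}
A1: add {attic} — attic (Max) has attic→vault.
A2: add {foyer, garage} — foyer (Max) has foyer→attic; garage (Max) has garage→attic.
A3: add {studio} — studio (Max) has studio→garage.
A4 = A3; e.g. cellar (Min) can still go to roof. Fixed point.
From foyer, successor attic is in the attractor (rank 1); the other successor lab is not.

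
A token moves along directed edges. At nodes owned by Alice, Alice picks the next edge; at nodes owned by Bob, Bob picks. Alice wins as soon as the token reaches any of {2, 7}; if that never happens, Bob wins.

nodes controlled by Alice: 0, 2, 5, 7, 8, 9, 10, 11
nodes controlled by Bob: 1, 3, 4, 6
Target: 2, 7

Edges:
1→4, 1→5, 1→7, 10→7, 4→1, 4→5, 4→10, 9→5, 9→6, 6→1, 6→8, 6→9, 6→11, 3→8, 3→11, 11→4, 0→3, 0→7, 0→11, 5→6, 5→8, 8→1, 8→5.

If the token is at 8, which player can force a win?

Bob

A0 = {2, 7}
A1: add {0, 10} — 0 (Alice) has 0→7; 10 (Alice) has 10→7.
A2 = A1; e.g. 1 (Bob) can still go to 4. Fixed point.
8 never enters the attractor, so Bob can avoid the target forever.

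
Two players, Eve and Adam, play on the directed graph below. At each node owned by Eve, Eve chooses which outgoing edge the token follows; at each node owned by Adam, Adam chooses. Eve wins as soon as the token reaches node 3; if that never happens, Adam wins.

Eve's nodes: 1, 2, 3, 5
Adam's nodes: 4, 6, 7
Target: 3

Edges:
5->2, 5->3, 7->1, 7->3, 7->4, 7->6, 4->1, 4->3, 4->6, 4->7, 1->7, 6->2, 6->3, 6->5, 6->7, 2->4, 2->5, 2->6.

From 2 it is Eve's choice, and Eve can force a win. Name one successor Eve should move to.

5

A0 = {3}
A1: add {5} — 5 (Eve) has 5→3.
A2: add {2} — 2 (Eve) has 2→5.
A3 = A2; e.g. 1 (Eve) has no edge into A2. Fixed point.
From 2, successor 5 is in the attractor (rank 1); the other successors 4, 6 are not.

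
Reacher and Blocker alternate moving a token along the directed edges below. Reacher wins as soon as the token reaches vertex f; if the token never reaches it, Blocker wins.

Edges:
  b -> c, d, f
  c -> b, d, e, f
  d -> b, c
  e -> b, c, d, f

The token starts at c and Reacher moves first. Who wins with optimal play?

Reacher

Track states (vertex, player-to-move).
A0 = {(f,Reacher), (f,Blocker)}
A1: add {(b,Reacher), (c,Reacher), (e,Reacher)}.
(c,Reacher) ∈ A1 ⇒ Reacher forces the target.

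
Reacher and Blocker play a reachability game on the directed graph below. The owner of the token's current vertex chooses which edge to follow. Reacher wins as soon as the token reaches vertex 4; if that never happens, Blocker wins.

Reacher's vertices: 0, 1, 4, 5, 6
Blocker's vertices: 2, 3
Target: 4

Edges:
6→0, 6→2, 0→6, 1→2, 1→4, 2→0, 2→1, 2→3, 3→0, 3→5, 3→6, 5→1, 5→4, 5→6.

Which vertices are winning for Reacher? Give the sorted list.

A0 = {4}
A1: add {1, 5} — 1 (Reacher) has 1→4; 5 (Reacher) has 5→4.
A2 = A1; e.g. 0 (Reacher) has no edge into A1. Fixed point.
Reacher's winning region = {1, 4, 5}.

1, 4, 5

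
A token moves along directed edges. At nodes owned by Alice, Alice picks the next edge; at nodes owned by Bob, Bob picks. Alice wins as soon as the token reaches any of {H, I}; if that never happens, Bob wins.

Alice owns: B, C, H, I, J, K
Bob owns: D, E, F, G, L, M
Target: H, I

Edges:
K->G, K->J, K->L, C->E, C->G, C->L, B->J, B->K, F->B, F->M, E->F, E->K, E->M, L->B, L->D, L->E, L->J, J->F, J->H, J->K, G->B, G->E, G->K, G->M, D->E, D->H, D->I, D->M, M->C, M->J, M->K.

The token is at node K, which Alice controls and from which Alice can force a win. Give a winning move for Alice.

J

A0 = {H, I}
A1: add {J} — J (Alice) has J→H.
A2: add {B, K} — B (Alice) has B→J; K (Alice) has K→J.
A3 = A2; e.g. C (Alice) has no edge into A2. Fixed point.
From K, successor J is in the attractor (rank 1); the other successors G, L are not.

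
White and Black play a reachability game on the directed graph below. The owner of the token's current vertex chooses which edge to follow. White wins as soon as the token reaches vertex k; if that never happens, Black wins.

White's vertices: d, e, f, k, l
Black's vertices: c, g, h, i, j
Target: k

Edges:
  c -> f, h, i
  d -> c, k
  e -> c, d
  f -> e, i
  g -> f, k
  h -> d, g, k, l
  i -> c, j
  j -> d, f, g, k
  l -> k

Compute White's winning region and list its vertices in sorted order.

d, e, f, g, h, j, k, l

A0 = {k}
A1: add {d, l} — d (White) has d→k; l (White) has l→k.
A2: add {e} — e (White) has e→d.
A3: add {f} — f (White) has f→e.
A4: add {g} — g (Black): all of {f, k} already in.
A5: add {h, j} — h (Black): all of {d, g, k, l} already in; j (Black): all of {d, f, g, k} already in.
A6 = A5; e.g. c (Black) can still go to i. Fixed point.
White's winning region = {d, e, f, g, h, j, k, l}.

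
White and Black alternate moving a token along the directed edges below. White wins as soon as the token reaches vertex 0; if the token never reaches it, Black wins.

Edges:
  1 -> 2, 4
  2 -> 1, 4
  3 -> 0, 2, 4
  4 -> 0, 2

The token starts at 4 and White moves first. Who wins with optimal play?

White

Track states (vertex, player-to-move).
A0 = {(0,White), (0,Black)}
A1: add {(3,White), (4,White)}.
(4,White) ∈ A1 ⇒ White forces the target.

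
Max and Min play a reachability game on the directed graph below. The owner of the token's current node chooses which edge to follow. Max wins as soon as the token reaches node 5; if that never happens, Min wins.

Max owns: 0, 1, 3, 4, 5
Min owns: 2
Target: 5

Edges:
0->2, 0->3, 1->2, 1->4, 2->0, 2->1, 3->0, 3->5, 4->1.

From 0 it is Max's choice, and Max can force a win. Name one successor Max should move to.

3

A0 = {5}
A1: add {3} — 3 (Max) has 3→5.
A2: add {0} — 0 (Max) has 0→3.
A3 = A2; e.g. 1 (Max) has no edge into A2. Fixed point.
From 0, successor 3 is in the attractor (rank 1); the other successor 2 is not.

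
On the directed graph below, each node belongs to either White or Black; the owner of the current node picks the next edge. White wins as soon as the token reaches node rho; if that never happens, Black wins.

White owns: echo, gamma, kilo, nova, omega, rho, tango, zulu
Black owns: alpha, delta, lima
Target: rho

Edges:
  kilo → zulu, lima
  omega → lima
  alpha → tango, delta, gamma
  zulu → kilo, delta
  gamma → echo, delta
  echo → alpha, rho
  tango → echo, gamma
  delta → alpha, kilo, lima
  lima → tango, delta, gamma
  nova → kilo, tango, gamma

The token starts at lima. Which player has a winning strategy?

A0 = {rho}
A1: add {echo} — echo (White) has echo→rho.
A2: add {gamma, tango} — tango (White) has tango→echo; gamma (White) has gamma→echo.
A3: add {nova} — nova (White) has nova→tango.
A4 = A3; e.g. alpha (Black) can still go to delta. Fixed point.
lima never enters the attractor, so Black can avoid the target forever.

Black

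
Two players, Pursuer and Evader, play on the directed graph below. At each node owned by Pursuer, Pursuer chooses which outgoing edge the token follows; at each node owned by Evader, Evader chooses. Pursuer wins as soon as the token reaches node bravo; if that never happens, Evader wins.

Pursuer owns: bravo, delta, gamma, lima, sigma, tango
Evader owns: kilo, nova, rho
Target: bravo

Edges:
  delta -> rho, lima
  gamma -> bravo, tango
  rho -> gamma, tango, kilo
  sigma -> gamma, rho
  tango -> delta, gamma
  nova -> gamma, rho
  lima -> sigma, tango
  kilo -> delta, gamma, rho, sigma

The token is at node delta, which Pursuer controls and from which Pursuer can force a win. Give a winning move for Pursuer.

lima

A0 = {bravo}
A1: add {gamma} — gamma (Pursuer) has gamma→bravo.
A2: add {sigma, tango} — sigma (Pursuer) has sigma→gamma; tango (Pursuer) has tango→gamma.
A3: add {lima} — lima (Pursuer) has lima→sigma.
A4: add {delta} — delta (Pursuer) has delta→lima.
A5 = A4; e.g. rho (Evader) can still go to kilo. Fixed point.
From delta, successor lima is in the attractor (rank 3); the other successor rho is not.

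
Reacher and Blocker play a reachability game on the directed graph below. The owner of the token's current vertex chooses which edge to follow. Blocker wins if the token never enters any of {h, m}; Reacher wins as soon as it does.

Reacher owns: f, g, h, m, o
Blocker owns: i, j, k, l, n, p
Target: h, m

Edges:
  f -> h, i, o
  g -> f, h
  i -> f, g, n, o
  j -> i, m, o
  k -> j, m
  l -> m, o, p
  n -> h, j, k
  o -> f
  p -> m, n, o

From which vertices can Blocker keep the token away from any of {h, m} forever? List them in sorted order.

A0 = {h, m}
A1: add {f, g} — f (Reacher) has f→h; g (Reacher) has g→h.
A2: add {o} — o (Reacher) has o→f.
A3 = A2; e.g. i (Blocker) can still go to n. Fixed point.
Reacher's attractor = {f, g, h, m, o}; Blocker avoids the target exactly from the complement.

i, j, k, l, n, p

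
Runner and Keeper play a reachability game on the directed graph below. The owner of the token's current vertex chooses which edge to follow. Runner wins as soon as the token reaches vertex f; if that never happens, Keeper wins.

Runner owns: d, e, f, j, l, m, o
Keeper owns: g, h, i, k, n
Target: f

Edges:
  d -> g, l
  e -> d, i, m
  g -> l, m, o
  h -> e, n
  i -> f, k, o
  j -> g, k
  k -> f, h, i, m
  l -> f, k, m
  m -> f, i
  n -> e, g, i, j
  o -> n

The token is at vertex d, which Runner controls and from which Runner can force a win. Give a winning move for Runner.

A0 = {f}
A1: add {l, m} — l (Runner) has l→f; m (Runner) has m→f.
A2: add {d, e} — d (Runner) has d→l; e (Runner) has e→m.
A3 = A2; e.g. g (Keeper) can still go to o. Fixed point.
From d, successor l is in the attractor (rank 1); the other successor g is not.

l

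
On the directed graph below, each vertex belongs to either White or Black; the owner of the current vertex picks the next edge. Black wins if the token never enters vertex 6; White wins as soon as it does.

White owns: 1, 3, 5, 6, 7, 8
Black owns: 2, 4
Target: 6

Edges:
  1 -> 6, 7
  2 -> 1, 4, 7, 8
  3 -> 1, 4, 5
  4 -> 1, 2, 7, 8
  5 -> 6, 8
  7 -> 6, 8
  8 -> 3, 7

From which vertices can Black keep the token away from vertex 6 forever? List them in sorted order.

2, 4

A0 = {6}
A1: add {1, 5, 7} — 1 (White) has 1→6; 5 (White) has 5→6; 7 (White) has 7→6.
A2: add {3, 8} — 3 (White) has 3→1; 8 (White) has 8→7.
A3 = A2; e.g. 2 (Black) can still go to 4. Fixed point.
White's attractor = {1, 3, 5, 6, 7, 8}; Black avoids the target exactly from the complement.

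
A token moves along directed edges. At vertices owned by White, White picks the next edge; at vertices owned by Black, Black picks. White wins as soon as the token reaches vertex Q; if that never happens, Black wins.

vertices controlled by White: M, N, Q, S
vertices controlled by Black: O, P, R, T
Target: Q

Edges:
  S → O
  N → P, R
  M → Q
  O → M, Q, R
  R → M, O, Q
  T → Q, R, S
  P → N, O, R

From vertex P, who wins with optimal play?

Black

A0 = {Q}
A1: add {M} — M (White) has M→Q.
A2 = A1; e.g. N (White) has no edge into A1. Fixed point.
P never enters the attractor, so Black can avoid the target forever.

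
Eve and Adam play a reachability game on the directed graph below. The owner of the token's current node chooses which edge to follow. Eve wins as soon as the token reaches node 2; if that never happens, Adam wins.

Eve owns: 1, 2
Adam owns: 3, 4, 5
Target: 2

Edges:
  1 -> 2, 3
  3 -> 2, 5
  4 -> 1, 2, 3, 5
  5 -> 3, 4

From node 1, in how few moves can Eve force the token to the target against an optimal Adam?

1

A0 = {2}
A1: add {1} — 1 (Eve) has 1→2.
A2 = A1; e.g. 3 (Adam) can still go to 5. Fixed point.
1 enters the attractor at level 1, so Eve can force the target in 1 move from there.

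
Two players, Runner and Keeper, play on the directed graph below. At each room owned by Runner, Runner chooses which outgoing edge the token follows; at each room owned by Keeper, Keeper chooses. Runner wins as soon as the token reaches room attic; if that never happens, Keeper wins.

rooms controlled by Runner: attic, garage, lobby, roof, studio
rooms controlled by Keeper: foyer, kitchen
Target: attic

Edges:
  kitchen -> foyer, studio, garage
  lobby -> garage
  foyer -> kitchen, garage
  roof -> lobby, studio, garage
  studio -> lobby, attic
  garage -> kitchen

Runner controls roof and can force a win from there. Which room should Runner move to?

studio

A0 = {attic}
A1: add {studio} — studio (Runner) has studio→attic.
A2: add {roof} — roof (Runner) has roof→studio.
A3 = A2; e.g. kitchen (Keeper) can still go to foyer. Fixed point.
From roof, successor studio is in the attractor (rank 1); the other successors garage, lobby are not.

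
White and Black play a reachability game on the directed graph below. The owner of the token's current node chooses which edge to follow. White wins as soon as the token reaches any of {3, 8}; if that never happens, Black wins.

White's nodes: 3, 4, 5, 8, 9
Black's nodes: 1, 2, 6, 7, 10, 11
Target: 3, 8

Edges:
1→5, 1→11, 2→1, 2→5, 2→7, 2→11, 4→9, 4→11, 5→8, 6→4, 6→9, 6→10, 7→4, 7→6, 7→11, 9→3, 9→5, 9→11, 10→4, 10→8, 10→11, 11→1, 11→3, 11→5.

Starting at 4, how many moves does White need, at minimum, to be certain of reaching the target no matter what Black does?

2

A0 = {3, 8}
A1: add {5, 9} — 5 (White) has 5→8; 9 (White) has 9→3.
A2: add {4} — 4 (White) has 4→9.
A3 = A2; e.g. 1 (Black) can still go to 11. Fixed point.
4 enters the attractor at level 2, so White can force the target in 2 moves from there.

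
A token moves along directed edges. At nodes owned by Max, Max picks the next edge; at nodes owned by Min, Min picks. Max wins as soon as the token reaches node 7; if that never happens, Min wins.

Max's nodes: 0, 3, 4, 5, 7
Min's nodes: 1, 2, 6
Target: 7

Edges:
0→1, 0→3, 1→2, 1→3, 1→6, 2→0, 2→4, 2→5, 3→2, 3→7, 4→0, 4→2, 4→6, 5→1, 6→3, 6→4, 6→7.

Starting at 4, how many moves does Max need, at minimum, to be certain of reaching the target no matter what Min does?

A0 = {7}
A1: add {3} — 3 (Max) has 3→7.
A2: add {0} — 0 (Max) has 0→3.
A3: add {4} — 4 (Max) has 4→0.
4 enters the attractor at level 3, so Max can force the target in 3 moves from there.

3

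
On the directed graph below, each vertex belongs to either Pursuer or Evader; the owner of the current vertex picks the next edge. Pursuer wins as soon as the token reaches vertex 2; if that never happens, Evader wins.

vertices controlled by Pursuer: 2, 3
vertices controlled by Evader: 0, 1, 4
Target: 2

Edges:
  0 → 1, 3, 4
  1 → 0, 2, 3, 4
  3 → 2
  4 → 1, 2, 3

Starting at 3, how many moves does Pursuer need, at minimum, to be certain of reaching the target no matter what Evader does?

1

A0 = {2}
A1: add {3} — 3 (Pursuer) has 3→2.
A2 = A1; e.g. 0 (Evader) can still go to 1. Fixed point.
3 enters the attractor at level 1, so Pursuer can force the target in 1 move from there.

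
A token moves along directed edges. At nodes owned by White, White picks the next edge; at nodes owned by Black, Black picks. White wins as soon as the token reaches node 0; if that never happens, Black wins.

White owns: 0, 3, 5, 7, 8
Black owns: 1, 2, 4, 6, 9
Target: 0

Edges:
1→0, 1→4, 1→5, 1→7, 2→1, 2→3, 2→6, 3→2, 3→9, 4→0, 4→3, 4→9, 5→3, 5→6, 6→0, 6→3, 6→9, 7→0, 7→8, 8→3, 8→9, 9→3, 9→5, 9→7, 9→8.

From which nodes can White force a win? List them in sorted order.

A0 = {0}
A1: add {7} — 7 (White) has 7→0.
A2 = A1; e.g. 1 (Black) can still go to 4. Fixed point.
White's winning region = {0, 7}.

0, 7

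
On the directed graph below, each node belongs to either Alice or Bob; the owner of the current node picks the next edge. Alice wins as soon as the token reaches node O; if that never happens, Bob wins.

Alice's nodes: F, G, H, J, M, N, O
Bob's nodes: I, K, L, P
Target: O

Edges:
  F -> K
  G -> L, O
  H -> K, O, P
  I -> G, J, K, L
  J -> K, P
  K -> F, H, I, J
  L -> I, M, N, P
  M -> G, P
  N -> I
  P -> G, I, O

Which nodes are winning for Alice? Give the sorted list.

G, H, M, O

A0 = {O}
A1: add {G, H} — G (Alice) has G→O; H (Alice) has H→O.
A2: add {M} — M (Alice) has M→G.
A3 = A2; e.g. F (Alice) has no edge into A2. Fixed point.
Alice's winning region = {G, H, M, O}.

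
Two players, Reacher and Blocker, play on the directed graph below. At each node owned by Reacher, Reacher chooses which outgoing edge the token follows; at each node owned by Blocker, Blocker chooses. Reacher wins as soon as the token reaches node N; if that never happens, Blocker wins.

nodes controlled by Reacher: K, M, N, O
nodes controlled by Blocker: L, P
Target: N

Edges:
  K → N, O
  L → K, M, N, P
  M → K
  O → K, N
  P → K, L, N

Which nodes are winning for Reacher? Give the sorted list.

K, M, N, O

A0 = {N}
A1: add {K, O} — K (Reacher) has K→N; O (Reacher) has O→N.
A2: add {M} — M (Reacher) has M→K.
A3 = A2; e.g. L (Blocker) can still go to P. Fixed point.
Reacher's winning region = {K, M, N, O}.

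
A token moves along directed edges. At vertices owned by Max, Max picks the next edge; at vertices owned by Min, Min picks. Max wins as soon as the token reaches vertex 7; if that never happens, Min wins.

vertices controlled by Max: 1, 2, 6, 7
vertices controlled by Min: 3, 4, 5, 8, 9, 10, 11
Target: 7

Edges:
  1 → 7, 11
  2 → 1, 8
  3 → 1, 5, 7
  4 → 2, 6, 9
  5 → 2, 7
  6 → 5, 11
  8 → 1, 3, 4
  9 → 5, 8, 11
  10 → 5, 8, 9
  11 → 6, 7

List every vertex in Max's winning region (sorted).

1, 2, 3, 5, 6, 7, 11

A0 = {7}
A1: add {1} — 1 (Max) has 1→7.
A2: add {2} — 2 (Max) has 2→1.
A3: add {5} — 5 (Min): all of {2, 7} already in.
A4: add {3, 6} — 3 (Min): all of {1, 5, 7} already in; 6 (Max) has 6→5.
A5: add {11} — 11 (Min): all of {6, 7} already in.
A6 = A5; e.g. 4 (Min) can still go to 9. Fixed point.
Max's winning region = {1, 2, 3, 5, 6, 7, 11}.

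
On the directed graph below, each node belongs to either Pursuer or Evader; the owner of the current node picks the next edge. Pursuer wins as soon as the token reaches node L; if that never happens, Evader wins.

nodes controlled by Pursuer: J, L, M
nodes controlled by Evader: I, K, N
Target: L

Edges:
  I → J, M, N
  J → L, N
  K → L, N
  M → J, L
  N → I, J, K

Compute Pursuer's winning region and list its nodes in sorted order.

J, L, M

A0 = {L}
A1: add {J, M} — J (Pursuer) has J→L; M (Pursuer) has M→L.
A2 = A1; e.g. I (Evader) can still go to N. Fixed point.
Pursuer's winning region = {J, L, M}.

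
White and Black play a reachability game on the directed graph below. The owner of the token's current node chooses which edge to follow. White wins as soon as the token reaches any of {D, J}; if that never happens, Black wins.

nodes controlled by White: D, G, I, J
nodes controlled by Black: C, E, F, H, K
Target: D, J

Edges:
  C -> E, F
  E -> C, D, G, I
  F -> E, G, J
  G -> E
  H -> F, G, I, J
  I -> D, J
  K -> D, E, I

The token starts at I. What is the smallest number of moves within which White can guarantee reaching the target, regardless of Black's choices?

A0 = {D, J}
A1: add {I} — I (White) has I→D.
A2 = A1; e.g. C (Black) can still go to E. Fixed point.
I enters the attractor at level 1, so White can force the target in 1 move from there.

1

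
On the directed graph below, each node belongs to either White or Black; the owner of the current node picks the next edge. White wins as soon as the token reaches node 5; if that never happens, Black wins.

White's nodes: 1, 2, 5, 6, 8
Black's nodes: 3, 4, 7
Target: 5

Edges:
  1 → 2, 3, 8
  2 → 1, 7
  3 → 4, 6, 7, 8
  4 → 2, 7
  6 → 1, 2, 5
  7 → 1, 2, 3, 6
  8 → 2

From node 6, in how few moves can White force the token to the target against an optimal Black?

A0 = {5}
A1: add {6} — 6 (White) has 6→5.
A2 = A1; e.g. 1 (White) has no edge into A1. Fixed point.
6 enters the attractor at level 1, so White can force the target in 1 move from there.

1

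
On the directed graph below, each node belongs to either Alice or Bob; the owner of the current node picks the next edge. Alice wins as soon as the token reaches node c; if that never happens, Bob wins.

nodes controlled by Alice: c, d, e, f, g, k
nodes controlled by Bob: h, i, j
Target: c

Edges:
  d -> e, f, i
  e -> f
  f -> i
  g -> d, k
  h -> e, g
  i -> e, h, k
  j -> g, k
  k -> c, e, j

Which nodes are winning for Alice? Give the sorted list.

A0 = {c}
A1: add {k} — k (Alice) has k→c.
A2: add {g} — g (Alice) has g→k.
A3: add {j} — j (Bob): all of {g, k} already in.
A4 = A3; e.g. d (Alice) has no edge into A3. Fixed point.
Alice's winning region = {c, g, j, k}.

c, g, j, k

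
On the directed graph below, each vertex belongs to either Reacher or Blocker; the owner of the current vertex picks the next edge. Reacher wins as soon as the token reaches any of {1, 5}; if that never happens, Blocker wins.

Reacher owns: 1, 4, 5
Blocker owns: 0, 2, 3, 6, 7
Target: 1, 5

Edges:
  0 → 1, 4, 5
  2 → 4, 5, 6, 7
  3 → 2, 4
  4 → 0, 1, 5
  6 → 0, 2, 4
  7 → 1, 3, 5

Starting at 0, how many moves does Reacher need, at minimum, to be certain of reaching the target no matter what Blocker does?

2

A0 = {1, 5}
A1: add {4} — 4 (Reacher) has 4→1.
A2: add {0} — 0 (Blocker): all of {1, 4, 5} already in.
A3 = A2; e.g. 2 (Blocker) can still go to 6. Fixed point.
0 enters the attractor at level 2, so Reacher can force the target in 2 moves from there.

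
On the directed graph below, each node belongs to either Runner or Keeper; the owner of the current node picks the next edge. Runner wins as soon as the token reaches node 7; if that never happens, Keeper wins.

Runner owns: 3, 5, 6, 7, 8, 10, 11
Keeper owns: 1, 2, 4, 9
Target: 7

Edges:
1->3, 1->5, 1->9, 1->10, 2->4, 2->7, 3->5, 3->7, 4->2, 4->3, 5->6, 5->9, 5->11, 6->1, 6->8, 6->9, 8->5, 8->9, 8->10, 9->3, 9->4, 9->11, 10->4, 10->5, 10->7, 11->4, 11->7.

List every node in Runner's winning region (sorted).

3, 5, 6, 7, 8, 10, 11

A0 = {7}
A1: add {3, 10, 11} — 3 (Runner) has 3→7; 10 (Runner) has 10→7; 11 (Runner) has 11→7.
A2: add {5, 8} — 5 (Runner) has 5→11; 8 (Runner) has 8→10.
A3: add {6} — 6 (Runner) has 6→8.
A4 = A3; e.g. 1 (Keeper) can still go to 9. Fixed point.
Runner's winning region = {3, 5, 6, 7, 8, 10, 11}.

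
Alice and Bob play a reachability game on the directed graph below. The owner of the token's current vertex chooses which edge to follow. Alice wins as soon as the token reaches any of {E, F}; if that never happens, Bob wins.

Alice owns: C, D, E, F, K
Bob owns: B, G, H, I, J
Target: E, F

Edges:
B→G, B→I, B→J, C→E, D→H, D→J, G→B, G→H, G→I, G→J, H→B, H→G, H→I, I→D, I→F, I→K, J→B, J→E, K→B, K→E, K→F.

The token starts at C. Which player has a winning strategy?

A0 = {E, F}
A1: add {C, K} — C (Alice) has C→E; K (Alice) has K→E.
A2 = A1; e.g. B (Bob) can still go to G. Fixed point.
C ∈ A1, so Alice can force the target.

Alice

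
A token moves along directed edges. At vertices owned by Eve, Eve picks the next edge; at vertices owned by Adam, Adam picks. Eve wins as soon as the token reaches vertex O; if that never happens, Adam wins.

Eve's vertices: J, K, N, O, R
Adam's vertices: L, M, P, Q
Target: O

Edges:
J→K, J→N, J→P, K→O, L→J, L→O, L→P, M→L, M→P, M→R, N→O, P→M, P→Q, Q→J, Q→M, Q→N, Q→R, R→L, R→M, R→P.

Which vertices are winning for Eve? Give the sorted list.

A0 = {O}
A1: add {K, N} — K (Eve) has K→O; N (Eve) has N→O.
A2: add {J} — J (Eve) has J→K.
A3 = A2; e.g. L (Adam) can still go to P. Fixed point.
Eve's winning region = {J, K, N, O}.

J, K, N, O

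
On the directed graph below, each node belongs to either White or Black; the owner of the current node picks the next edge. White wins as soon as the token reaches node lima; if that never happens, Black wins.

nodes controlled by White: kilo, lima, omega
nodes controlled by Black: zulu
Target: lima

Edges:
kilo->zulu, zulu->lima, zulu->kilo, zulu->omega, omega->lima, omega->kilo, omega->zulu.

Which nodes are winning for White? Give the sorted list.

A0 = {lima}
A1: add {omega} — omega (White) has omega→lima.
A2 = A1; e.g. kilo (White) has no edge into A1. Fixed point.
White's winning region = {lima, omega}.

lima, omega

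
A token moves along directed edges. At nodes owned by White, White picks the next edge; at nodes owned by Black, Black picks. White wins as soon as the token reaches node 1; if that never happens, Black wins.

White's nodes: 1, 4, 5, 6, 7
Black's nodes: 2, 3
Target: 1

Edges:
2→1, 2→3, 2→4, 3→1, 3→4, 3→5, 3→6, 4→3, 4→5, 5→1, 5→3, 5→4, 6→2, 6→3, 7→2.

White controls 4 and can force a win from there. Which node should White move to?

5

A0 = {1}
A1: add {5} — 5 (White) has 5→1.
A2: add {4} — 4 (White) has 4→5.
A3 = A2; e.g. 2 (Black) can still go to 3. Fixed point.
From 4, successor 5 is in the attractor (rank 1); the other successor 3 is not.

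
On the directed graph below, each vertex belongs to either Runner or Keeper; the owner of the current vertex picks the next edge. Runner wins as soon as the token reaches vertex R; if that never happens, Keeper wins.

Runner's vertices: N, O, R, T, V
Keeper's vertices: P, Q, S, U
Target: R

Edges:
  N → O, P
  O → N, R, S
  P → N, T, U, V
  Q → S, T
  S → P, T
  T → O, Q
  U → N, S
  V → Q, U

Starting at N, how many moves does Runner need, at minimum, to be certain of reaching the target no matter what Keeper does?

2

A0 = {R}
A1: add {O} — O (Runner) has O→R.
A2: add {N, T} — N (Runner) has N→O; T (Runner) has T→O.
A3 = A2; e.g. P (Keeper) can still go to U. Fixed point.
N enters the attractor at level 2, so Runner can force the target in 2 moves from there.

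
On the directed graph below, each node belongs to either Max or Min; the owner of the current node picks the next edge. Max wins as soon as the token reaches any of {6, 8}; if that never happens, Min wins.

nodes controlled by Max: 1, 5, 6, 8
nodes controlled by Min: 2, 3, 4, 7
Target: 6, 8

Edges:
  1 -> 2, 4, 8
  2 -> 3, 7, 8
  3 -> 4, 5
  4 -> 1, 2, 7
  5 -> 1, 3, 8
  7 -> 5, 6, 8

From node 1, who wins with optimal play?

A0 = {6, 8}
A1: add {1, 5} — 1 (Max) has 1→8; 5 (Max) has 5→8.
1 ∈ A1, so Max can force the target.

Max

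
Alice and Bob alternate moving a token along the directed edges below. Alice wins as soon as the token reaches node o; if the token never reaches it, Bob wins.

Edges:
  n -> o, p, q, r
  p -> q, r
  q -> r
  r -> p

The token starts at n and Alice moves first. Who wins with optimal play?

Alice

Track states (vertex, player-to-move).
A0 = {(o,Alice), (o,Bob)}
A1: add {(n,Alice)}.
(n,Alice) ∈ A1 ⇒ Alice forces the target.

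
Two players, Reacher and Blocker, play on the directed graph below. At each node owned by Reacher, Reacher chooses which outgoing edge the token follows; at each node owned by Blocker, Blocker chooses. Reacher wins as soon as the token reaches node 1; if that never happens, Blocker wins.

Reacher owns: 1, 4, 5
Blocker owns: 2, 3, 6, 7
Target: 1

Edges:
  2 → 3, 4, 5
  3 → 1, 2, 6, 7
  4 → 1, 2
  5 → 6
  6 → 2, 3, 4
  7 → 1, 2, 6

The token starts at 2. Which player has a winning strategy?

A0 = {1}
A1: add {4} — 4 (Reacher) has 4→1.
A2 = A1; e.g. 2 (Blocker) can still go to 3. Fixed point.
2 never enters the attractor, so Blocker can avoid the target forever.

Blocker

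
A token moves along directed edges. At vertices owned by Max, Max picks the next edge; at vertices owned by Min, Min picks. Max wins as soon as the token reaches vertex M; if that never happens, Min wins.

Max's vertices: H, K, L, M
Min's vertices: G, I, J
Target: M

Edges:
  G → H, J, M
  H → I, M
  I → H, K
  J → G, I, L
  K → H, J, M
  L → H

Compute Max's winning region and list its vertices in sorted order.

A0 = {M}
A1: add {H, K} — H (Max) has H→M; K (Max) has K→M.
A2: add {I, L} — I (Min): all of {H, K} already in; L (Max) has L→H.
A3 = A2; e.g. G (Min) can still go to J. Fixed point.
Max's winning region = {H, I, K, L, M}.

H, I, K, L, M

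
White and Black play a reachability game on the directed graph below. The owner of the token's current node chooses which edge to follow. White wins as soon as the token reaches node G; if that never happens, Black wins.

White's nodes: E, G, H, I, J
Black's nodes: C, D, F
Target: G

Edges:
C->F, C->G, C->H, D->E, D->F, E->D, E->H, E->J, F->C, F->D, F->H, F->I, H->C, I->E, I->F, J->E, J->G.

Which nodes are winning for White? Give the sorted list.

E, G, I, J

A0 = {G}
A1: add {J} — J (White) has J→G.
A2: add {E} — E (White) has E→J.
A3: add {I} — I (White) has I→E.
A4 = A3; e.g. C (Black) can still go to F. Fixed point.
White's winning region = {E, G, I, J}.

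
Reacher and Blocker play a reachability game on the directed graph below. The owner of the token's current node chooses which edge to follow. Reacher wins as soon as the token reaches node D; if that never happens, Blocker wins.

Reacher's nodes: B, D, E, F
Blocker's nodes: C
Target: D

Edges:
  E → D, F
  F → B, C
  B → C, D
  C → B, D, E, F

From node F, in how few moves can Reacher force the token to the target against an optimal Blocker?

2

A0 = {D}
A1: add {B, E} — B (Reacher) has B→D; E (Reacher) has E→D.
A2: add {F} — F (Reacher) has F→B.
F enters the attractor at level 2, so Reacher can force the target in 2 moves from there.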